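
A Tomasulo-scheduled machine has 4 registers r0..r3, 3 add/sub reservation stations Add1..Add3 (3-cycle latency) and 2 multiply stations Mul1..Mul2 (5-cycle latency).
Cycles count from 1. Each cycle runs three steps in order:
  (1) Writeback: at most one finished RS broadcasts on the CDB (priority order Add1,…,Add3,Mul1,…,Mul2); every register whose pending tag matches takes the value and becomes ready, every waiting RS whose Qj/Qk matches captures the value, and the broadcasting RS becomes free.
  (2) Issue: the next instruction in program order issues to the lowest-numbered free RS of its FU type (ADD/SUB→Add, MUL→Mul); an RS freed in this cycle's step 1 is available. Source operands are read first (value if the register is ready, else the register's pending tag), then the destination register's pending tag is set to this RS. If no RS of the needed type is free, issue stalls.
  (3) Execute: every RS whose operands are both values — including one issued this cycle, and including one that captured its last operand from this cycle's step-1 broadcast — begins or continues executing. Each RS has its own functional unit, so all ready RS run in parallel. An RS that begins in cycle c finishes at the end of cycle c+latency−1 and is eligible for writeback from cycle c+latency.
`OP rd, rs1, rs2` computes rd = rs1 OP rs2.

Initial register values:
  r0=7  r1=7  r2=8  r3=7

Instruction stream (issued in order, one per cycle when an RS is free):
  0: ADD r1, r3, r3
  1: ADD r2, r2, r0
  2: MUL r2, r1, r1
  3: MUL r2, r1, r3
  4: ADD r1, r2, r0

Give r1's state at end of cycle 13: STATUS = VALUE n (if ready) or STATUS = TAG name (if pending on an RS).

  c1: issue ADD r1<-Add1  regs: r0:7,r1:Add1,r2:8,r3:7
  c2: issue ADD r2<-Add2  regs: r0:7,r1:Add1,r2:Add2,r3:7
  c3: issue MUL r2<-Mul1  regs: r0:7,r1:Add1,r2:Mul1,r3:7
  c4: CDB Add1=14; issue MUL r2<-Mul2  regs: r0:7,r1:14,r2:Mul2,r3:7
  c5: CDB Add2=15; issue ADD r1<-Add1  regs: r0:7,r1:Add1,r2:Mul2,r3:7
  c6: -  regs: r0:7,r1:Add1,r2:Mul2,r3:7
  c7: -  regs: r0:7,r1:Add1,r2:Mul2,r3:7
  c8: -  regs: r0:7,r1:Add1,r2:Mul2,r3:7
  c9: CDB Mul1=196  regs: r0:7,r1:Add1,r2:Mul2,r3:7
  c10: CDB Mul2=98  regs: r0:7,r1:Add1,r2:98,r3:7
  c11: -  regs: r0:7,r1:Add1,r2:98,r3:7
  c12: -  regs: r0:7,r1:Add1,r2:98,r3:7
  c13: CDB Add1=105  regs: r0:7,r1:105,r2:98,r3:7

STATUS = VALUE 105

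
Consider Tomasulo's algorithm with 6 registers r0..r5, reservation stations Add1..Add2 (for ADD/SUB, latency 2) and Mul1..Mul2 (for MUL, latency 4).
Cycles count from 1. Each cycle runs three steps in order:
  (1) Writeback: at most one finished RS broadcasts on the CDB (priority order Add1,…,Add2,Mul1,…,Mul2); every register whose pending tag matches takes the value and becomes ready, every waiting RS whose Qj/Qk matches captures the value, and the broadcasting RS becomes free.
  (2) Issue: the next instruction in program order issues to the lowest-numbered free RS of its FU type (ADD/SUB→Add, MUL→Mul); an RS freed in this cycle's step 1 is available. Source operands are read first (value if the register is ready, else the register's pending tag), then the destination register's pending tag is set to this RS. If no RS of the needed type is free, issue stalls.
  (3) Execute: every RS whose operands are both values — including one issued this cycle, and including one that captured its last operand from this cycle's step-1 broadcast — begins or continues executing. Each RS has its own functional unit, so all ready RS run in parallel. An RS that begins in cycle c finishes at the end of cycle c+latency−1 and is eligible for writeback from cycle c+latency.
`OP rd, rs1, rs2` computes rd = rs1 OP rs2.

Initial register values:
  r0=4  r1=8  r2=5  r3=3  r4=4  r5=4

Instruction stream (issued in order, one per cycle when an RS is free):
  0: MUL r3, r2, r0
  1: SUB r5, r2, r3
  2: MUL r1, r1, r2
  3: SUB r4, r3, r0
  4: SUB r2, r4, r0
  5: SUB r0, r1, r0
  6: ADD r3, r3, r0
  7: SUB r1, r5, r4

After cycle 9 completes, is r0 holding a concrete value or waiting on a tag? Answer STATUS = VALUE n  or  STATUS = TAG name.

cycle 1: issue MUL r3<-Mul1 // r0:4,r1:8,r2:5,r3:Mul1,r4:4,r5:4
cycle 2: issue SUB r5<-Add1 // r0:4,r1:8,r2:5,r3:Mul1,r4:4,r5:Add1
cycle 3: issue MUL r1<-Mul2 // r0:4,r1:Mul2,r2:5,r3:Mul1,r4:4,r5:Add1
cycle 4: issue SUB r4<-Add2 // r0:4,r1:Mul2,r2:5,r3:Mul1,r4:Add2,r5:Add1
cycle 5: CDB Mul1=20; stall // r0:4,r1:Mul2,r2:5,r3:20,r4:Add2,r5:Add1
cycle 6: stall // r0:4,r1:Mul2,r2:5,r3:20,r4:Add2,r5:Add1
cycle 7: CDB Add1=-15; issue SUB r2<-Add1 // r0:4,r1:Mul2,r2:Add1,r3:20,r4:Add2,r5:-15
cycle 8: CDB Add2=16; issue SUB r0<-Add2 // r0:Add2,r1:Mul2,r2:Add1,r3:20,r4:16,r5:-15
cycle 9: CDB Mul2=40; stall // r0:Add2,r1:40,r2:Add1,r3:20,r4:16,r5:-15

STATUS = TAG Add2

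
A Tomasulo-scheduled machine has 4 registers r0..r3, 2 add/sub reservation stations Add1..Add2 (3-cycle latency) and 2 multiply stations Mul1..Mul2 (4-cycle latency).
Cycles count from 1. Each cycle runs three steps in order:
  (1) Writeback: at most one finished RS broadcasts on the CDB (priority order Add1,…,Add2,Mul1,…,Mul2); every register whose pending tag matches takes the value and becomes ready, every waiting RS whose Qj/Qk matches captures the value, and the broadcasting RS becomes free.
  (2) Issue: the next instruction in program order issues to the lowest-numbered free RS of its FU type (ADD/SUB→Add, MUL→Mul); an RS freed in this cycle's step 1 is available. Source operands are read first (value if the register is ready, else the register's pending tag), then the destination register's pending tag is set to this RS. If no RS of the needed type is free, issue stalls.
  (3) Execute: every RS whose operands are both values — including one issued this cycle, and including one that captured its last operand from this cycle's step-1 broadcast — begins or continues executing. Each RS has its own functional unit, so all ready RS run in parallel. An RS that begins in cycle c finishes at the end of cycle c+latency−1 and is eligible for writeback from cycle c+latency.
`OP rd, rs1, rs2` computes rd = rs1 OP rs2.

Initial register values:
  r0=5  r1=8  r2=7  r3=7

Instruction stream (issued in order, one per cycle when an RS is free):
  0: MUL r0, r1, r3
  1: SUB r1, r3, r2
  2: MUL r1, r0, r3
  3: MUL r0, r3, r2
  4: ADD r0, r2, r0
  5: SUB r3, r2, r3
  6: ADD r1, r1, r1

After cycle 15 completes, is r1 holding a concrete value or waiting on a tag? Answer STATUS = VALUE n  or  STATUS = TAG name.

STATUS = VALUE 784

c1: issue MUL r0<-Mul1 | r0:Mul1,r1:8,r2:7,r3:7
c2: issue SUB r1<-Add1 | r0:Mul1,r1:Add1,r2:7,r3:7
c3: issue MUL r1<-Mul2 | r0:Mul1,r1:Mul2,r2:7,r3:7
c4: stall | r0:Mul1,r1:Mul2,r2:7,r3:7
c5: CDB Add1=0; stall | r0:Mul1,r1:Mul2,r2:7,r3:7
c6: CDB Mul1=56; issue MUL r0<-Mul1 | r0:Mul1,r1:Mul2,r2:7,r3:7
c7: issue ADD r0<-Add1 | r0:Add1,r1:Mul2,r2:7,r3:7
c8: issue SUB r3<-Add2 | r0:Add1,r1:Mul2,r2:7,r3:Add2
c9: stall | r0:Add1,r1:Mul2,r2:7,r3:Add2
c10: CDB Mul1=49; stall | r0:Add1,r1:Mul2,r2:7,r3:Add2
c11: CDB Add2=0; issue ADD r1<-Add2 | r0:Add1,r1:Add2,r2:7,r3:0
c12: CDB Mul2=392 | r0:Add1,r1:Add2,r2:7,r3:0
c13: CDB Add1=56 | r0:56,r1:Add2,r2:7,r3:0
c14: - | r0:56,r1:Add2,r2:7,r3:0
c15: CDB Add2=784 | r0:56,r1:784,r2:7,r3:0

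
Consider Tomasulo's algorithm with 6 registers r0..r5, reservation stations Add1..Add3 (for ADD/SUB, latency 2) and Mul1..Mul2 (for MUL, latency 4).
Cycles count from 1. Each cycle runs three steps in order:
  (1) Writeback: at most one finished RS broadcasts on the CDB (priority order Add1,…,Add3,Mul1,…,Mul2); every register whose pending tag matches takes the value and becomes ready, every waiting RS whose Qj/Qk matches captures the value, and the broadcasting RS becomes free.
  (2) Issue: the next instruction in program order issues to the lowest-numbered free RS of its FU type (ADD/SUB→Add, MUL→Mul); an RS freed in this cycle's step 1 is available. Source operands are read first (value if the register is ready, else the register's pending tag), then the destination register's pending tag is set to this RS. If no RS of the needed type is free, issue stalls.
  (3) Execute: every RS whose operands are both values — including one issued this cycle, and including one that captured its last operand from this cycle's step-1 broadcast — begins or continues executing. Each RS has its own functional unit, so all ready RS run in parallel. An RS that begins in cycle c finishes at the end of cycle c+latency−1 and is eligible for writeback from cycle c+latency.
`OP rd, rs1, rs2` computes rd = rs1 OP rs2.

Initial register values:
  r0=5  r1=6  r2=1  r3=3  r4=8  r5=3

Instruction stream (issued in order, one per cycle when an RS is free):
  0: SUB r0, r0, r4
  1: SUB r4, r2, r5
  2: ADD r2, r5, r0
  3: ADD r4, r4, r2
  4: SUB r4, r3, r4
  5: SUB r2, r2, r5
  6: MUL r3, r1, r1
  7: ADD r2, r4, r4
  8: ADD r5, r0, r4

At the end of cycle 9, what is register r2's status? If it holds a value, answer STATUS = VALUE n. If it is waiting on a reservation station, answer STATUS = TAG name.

STATUS = TAG Add2

c1: issue SUB r0<-Add1 | r0:Add1,r1:6,r2:1,r3:3,r4:8,r5:3
c2: issue SUB r4<-Add2 | r0:Add1,r1:6,r2:1,r3:3,r4:Add2,r5:3
c3: CDB Add1=-3; issue ADD r2<-Add1 | r0:-3,r1:6,r2:Add1,r3:3,r4:Add2,r5:3
c4: CDB Add2=-2; issue ADD r4<-Add2 | r0:-3,r1:6,r2:Add1,r3:3,r4:Add2,r5:3
c5: CDB Add1=0; issue SUB r4<-Add1 | r0:-3,r1:6,r2:0,r3:3,r4:Add1,r5:3
c6: issue SUB r2<-Add3 | r0:-3,r1:6,r2:Add3,r3:3,r4:Add1,r5:3
c7: CDB Add2=-2; issue MUL r3<-Mul1 | r0:-3,r1:6,r2:Add3,r3:Mul1,r4:Add1,r5:3
c8: CDB Add3=-3; issue ADD r2<-Add2 | r0:-3,r1:6,r2:Add2,r3:Mul1,r4:Add1,r5:3
c9: CDB Add1=5; issue ADD r5<-Add1 | r0:-3,r1:6,r2:Add2,r3:Mul1,r4:5,r5:Add1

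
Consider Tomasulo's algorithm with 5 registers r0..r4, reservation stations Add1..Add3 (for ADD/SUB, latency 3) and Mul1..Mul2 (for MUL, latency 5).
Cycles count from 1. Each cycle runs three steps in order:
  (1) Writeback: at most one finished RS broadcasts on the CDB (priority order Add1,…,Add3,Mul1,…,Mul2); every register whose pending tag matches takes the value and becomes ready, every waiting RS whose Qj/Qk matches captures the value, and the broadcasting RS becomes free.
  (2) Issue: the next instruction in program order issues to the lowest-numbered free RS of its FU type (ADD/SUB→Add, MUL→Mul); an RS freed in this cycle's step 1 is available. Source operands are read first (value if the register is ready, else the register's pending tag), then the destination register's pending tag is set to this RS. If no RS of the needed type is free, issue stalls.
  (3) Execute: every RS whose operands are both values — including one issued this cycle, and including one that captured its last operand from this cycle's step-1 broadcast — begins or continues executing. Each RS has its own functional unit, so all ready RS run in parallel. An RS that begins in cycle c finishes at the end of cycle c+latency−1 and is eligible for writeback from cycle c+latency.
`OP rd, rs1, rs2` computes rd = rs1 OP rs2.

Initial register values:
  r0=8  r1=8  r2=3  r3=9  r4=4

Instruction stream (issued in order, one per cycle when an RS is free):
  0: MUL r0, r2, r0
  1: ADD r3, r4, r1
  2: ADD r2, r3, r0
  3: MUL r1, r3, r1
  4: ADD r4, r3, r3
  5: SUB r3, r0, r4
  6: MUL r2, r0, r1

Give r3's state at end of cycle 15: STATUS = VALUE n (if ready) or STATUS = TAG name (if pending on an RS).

  c1: issue MUL r0<-Mul1  regs: r0:Mul1,r1:8,r2:3,r3:9,r4:4
  c2: issue ADD r3<-Add1  regs: r0:Mul1,r1:8,r2:3,r3:Add1,r4:4
  c3: issue ADD r2<-Add2  regs: r0:Mul1,r1:8,r2:Add2,r3:Add1,r4:4
  c4: issue MUL r1<-Mul2  regs: r0:Mul1,r1:Mul2,r2:Add2,r3:Add1,r4:4
  c5: CDB Add1=12; issue ADD r4<-Add1  regs: r0:Mul1,r1:Mul2,r2:Add2,r3:12,r4:Add1
  c6: CDB Mul1=24; issue SUB r3<-Add3  regs: r0:24,r1:Mul2,r2:Add2,r3:Add3,r4:Add1
  c7: issue MUL r2<-Mul1  regs: r0:24,r1:Mul2,r2:Mul1,r3:Add3,r4:Add1
  c8: CDB Add1=24  regs: r0:24,r1:Mul2,r2:Mul1,r3:Add3,r4:24
  c9: CDB Add2=36  regs: r0:24,r1:Mul2,r2:Mul1,r3:Add3,r4:24
  c10: CDB Mul2=96  regs: r0:24,r1:96,r2:Mul1,r3:Add3,r4:24
  c11: CDB Add3=0  regs: r0:24,r1:96,r2:Mul1,r3:0,r4:24
  c12: -  regs: r0:24,r1:96,r2:Mul1,r3:0,r4:24
  c13: -  regs: r0:24,r1:96,r2:Mul1,r3:0,r4:24
  c14: -  regs: r0:24,r1:96,r2:Mul1,r3:0,r4:24
  c15: CDB Mul1=2304  regs: r0:24,r1:96,r2:2304,r3:0,r4:24

STATUS = VALUE 0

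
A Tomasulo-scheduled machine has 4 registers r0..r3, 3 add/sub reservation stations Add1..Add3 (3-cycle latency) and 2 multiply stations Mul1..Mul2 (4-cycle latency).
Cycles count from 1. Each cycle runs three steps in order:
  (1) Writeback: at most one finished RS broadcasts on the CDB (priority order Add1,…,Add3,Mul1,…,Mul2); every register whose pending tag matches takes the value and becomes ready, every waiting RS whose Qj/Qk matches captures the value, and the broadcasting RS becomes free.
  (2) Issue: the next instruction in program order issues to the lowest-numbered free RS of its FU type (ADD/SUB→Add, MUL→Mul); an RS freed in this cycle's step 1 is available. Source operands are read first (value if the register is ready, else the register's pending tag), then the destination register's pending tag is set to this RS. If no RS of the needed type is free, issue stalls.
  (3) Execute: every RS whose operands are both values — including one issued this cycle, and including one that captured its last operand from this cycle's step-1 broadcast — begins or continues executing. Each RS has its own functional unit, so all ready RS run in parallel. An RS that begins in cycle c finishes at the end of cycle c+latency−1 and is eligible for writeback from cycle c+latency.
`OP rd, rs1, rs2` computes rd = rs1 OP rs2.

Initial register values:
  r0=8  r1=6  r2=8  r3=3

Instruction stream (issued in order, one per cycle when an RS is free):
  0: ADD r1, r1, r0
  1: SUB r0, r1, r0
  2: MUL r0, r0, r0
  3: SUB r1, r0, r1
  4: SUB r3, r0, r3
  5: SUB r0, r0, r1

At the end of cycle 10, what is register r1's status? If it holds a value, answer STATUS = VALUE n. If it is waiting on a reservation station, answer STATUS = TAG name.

STATUS = TAG Add1

  c1: issue ADD r1<-Add1  regs: r0:8,r1:Add1,r2:8,r3:3
  c2: issue SUB r0<-Add2  regs: r0:Add2,r1:Add1,r2:8,r3:3
  c3: issue MUL r0<-Mul1  regs: r0:Mul1,r1:Add1,r2:8,r3:3
  c4: CDB Add1=14; issue SUB r1<-Add1  regs: r0:Mul1,r1:Add1,r2:8,r3:3
  c5: issue SUB r3<-Add3  regs: r0:Mul1,r1:Add1,r2:8,r3:Add3
  c6: stall  regs: r0:Mul1,r1:Add1,r2:8,r3:Add3
  c7: CDB Add2=6; issue SUB r0<-Add2  regs: r0:Add2,r1:Add1,r2:8,r3:Add3
  c8: -  regs: r0:Add2,r1:Add1,r2:8,r3:Add3
  c9: -  regs: r0:Add2,r1:Add1,r2:8,r3:Add3
  c10: -  regs: r0:Add2,r1:Add1,r2:8,r3:Add3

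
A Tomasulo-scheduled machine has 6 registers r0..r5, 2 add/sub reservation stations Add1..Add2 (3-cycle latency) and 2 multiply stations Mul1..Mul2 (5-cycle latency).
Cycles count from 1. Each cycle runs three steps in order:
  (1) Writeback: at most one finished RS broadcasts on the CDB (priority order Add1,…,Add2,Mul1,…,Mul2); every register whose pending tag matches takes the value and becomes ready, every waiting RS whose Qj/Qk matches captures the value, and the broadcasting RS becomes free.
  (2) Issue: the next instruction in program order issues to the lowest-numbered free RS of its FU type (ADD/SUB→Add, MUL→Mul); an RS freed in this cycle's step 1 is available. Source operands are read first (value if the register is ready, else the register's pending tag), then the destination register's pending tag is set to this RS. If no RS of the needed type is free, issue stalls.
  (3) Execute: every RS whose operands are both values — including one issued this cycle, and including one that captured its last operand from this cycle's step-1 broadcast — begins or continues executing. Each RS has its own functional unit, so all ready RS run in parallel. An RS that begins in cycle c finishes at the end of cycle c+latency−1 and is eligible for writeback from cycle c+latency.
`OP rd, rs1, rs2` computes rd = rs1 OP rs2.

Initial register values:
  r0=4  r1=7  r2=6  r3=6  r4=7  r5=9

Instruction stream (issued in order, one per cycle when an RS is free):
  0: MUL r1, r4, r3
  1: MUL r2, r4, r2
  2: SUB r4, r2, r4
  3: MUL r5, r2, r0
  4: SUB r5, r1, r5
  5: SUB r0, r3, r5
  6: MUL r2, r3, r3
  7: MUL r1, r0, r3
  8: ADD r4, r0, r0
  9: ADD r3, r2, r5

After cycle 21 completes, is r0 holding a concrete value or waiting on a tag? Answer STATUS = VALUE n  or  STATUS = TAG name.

c1: issue MUL r1<-Mul1 | r0:4,r1:Mul1,r2:6,r3:6,r4:7,r5:9
c2: issue MUL r2<-Mul2 | r0:4,r1:Mul1,r2:Mul2,r3:6,r4:7,r5:9
c3: issue SUB r4<-Add1 | r0:4,r1:Mul1,r2:Mul2,r3:6,r4:Add1,r5:9
c4: stall | r0:4,r1:Mul1,r2:Mul2,r3:6,r4:Add1,r5:9
c5: stall | r0:4,r1:Mul1,r2:Mul2,r3:6,r4:Add1,r5:9
c6: CDB Mul1=42; issue MUL r5<-Mul1 | r0:4,r1:42,r2:Mul2,r3:6,r4:Add1,r5:Mul1
c7: CDB Mul2=42; issue SUB r5<-Add2 | r0:4,r1:42,r2:42,r3:6,r4:Add1,r5:Add2
c8: stall | r0:4,r1:42,r2:42,r3:6,r4:Add1,r5:Add2
c9: stall | r0:4,r1:42,r2:42,r3:6,r4:Add1,r5:Add2
c10: CDB Add1=35; issue SUB r0<-Add1 | r0:Add1,r1:42,r2:42,r3:6,r4:35,r5:Add2
c11: issue MUL r2<-Mul2 | r0:Add1,r1:42,r2:Mul2,r3:6,r4:35,r5:Add2
c12: CDB Mul1=168; issue MUL r1<-Mul1 | r0:Add1,r1:Mul1,r2:Mul2,r3:6,r4:35,r5:Add2
c13: stall | r0:Add1,r1:Mul1,r2:Mul2,r3:6,r4:35,r5:Add2
c14: stall | r0:Add1,r1:Mul1,r2:Mul2,r3:6,r4:35,r5:Add2
c15: CDB Add2=-126; issue ADD r4<-Add2 | r0:Add1,r1:Mul1,r2:Mul2,r3:6,r4:Add2,r5:-126
c16: CDB Mul2=36; stall | r0:Add1,r1:Mul1,r2:36,r3:6,r4:Add2,r5:-126
c17: stall | r0:Add1,r1:Mul1,r2:36,r3:6,r4:Add2,r5:-126
c18: CDB Add1=132; issue ADD r3<-Add1 | r0:132,r1:Mul1,r2:36,r3:Add1,r4:Add2,r5:-126
c19: - | r0:132,r1:Mul1,r2:36,r3:Add1,r4:Add2,r5:-126
c20: - | r0:132,r1:Mul1,r2:36,r3:Add1,r4:Add2,r5:-126
c21: CDB Add1=-90 | r0:132,r1:Mul1,r2:36,r3:-90,r4:Add2,r5:-126

STATUS = VALUE 132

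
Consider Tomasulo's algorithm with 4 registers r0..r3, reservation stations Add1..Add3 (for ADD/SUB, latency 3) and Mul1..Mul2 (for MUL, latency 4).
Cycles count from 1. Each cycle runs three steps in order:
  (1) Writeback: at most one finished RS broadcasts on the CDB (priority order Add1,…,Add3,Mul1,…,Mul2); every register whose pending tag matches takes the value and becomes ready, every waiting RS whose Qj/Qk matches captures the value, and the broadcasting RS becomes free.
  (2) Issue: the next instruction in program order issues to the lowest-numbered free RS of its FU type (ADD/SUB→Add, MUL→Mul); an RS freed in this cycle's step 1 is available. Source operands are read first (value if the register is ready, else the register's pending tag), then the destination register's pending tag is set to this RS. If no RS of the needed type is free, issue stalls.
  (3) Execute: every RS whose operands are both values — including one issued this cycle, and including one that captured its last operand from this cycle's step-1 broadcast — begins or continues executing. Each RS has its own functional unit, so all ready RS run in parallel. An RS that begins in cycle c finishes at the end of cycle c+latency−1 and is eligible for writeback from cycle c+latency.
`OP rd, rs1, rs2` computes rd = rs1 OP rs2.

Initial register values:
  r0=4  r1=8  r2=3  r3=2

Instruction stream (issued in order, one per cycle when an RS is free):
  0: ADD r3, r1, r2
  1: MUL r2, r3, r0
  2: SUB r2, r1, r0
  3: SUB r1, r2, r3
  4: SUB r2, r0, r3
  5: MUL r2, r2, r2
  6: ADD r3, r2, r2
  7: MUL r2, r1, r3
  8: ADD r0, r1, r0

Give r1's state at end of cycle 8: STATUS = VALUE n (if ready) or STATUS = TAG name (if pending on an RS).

  c1: issue ADD r3<-Add1  regs: r0:4,r1:8,r2:3,r3:Add1
  c2: issue MUL r2<-Mul1  regs: r0:4,r1:8,r2:Mul1,r3:Add1
  c3: issue SUB r2<-Add2  regs: r0:4,r1:8,r2:Add2,r3:Add1
  c4: CDB Add1=11; issue SUB r1<-Add1  regs: r0:4,r1:Add1,r2:Add2,r3:11
  c5: issue SUB r2<-Add3  regs: r0:4,r1:Add1,r2:Add3,r3:11
  c6: CDB Add2=4; issue MUL r2<-Mul2  regs: r0:4,r1:Add1,r2:Mul2,r3:11
  c7: issue ADD r3<-Add2  regs: r0:4,r1:Add1,r2:Mul2,r3:Add2
  c8: CDB Add3=-7; stall  regs: r0:4,r1:Add1,r2:Mul2,r3:Add2

STATUS = TAG Add1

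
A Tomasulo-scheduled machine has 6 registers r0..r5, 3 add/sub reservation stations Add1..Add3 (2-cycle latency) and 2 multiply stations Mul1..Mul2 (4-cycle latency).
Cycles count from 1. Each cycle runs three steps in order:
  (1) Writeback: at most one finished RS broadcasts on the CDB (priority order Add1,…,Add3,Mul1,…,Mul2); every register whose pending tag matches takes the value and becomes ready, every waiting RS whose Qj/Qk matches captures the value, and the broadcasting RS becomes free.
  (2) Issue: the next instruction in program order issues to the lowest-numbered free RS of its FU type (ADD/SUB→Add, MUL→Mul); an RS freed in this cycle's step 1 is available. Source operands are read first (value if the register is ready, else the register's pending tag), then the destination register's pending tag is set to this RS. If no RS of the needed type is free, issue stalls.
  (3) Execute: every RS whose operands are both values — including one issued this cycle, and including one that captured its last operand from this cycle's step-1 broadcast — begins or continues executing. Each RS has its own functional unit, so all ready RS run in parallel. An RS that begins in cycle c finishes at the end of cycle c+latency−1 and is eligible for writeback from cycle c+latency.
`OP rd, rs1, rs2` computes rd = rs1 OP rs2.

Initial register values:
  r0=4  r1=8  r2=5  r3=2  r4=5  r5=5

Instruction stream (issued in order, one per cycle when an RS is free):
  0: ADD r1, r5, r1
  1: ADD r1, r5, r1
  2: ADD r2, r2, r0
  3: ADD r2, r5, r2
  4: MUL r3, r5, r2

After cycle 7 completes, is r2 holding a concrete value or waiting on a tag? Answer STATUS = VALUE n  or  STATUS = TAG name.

cycle 1: issue ADD r1<-Add1 // r0:4,r1:Add1,r2:5,r3:2,r4:5,r5:5
cycle 2: issue ADD r1<-Add2 // r0:4,r1:Add2,r2:5,r3:2,r4:5,r5:5
cycle 3: CDB Add1=13; issue ADD r2<-Add1 // r0:4,r1:Add2,r2:Add1,r3:2,r4:5,r5:5
cycle 4: issue ADD r2<-Add3 // r0:4,r1:Add2,r2:Add3,r3:2,r4:5,r5:5
cycle 5: CDB Add1=9; issue MUL r3<-Mul1 // r0:4,r1:Add2,r2:Add3,r3:Mul1,r4:5,r5:5
cycle 6: CDB Add2=18 // r0:4,r1:18,r2:Add3,r3:Mul1,r4:5,r5:5
cycle 7: CDB Add3=14 // r0:4,r1:18,r2:14,r3:Mul1,r4:5,r5:5

STATUS = VALUE 14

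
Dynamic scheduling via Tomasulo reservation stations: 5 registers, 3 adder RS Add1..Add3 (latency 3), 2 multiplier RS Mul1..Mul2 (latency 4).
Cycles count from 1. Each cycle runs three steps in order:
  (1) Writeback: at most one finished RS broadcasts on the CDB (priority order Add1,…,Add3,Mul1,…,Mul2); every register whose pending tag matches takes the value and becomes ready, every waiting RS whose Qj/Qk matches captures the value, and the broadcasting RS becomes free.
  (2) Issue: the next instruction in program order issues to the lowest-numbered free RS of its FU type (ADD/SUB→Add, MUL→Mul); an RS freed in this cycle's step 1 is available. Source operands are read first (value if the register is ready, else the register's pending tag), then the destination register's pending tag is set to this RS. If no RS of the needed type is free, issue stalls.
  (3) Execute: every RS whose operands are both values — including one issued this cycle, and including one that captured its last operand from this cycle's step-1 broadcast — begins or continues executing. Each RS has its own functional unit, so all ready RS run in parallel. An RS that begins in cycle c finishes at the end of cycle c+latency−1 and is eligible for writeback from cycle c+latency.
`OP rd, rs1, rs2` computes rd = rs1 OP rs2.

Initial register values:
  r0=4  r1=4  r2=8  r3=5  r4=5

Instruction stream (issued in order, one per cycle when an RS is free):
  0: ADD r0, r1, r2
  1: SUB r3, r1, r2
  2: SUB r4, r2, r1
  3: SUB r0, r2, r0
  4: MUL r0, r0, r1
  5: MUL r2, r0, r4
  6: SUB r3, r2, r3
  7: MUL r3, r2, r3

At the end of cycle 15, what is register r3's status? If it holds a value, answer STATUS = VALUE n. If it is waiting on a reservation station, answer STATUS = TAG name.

  c1: issue ADD r0<-Add1  regs: r0:Add1,r1:4,r2:8,r3:5,r4:5
  c2: issue SUB r3<-Add2  regs: r0:Add1,r1:4,r2:8,r3:Add2,r4:5
  c3: issue SUB r4<-Add3  regs: r0:Add1,r1:4,r2:8,r3:Add2,r4:Add3
  c4: CDB Add1=12; issue SUB r0<-Add1  regs: r0:Add1,r1:4,r2:8,r3:Add2,r4:Add3
  c5: CDB Add2=-4; issue MUL r0<-Mul1  regs: r0:Mul1,r1:4,r2:8,r3:-4,r4:Add3
  c6: CDB Add3=4; issue MUL r2<-Mul2  regs: r0:Mul1,r1:4,r2:Mul2,r3:-4,r4:4
  c7: CDB Add1=-4; issue SUB r3<-Add1  regs: r0:Mul1,r1:4,r2:Mul2,r3:Add1,r4:4
  c8: stall  regs: r0:Mul1,r1:4,r2:Mul2,r3:Add1,r4:4
  c9: stall  regs: r0:Mul1,r1:4,r2:Mul2,r3:Add1,r4:4
  c10: stall  regs: r0:Mul1,r1:4,r2:Mul2,r3:Add1,r4:4
  c11: CDB Mul1=-16; issue MUL r3<-Mul1  regs: r0:-16,r1:4,r2:Mul2,r3:Mul1,r4:4
  c12: -  regs: r0:-16,r1:4,r2:Mul2,r3:Mul1,r4:4
  c13: -  regs: r0:-16,r1:4,r2:Mul2,r3:Mul1,r4:4
  c14: -  regs: r0:-16,r1:4,r2:Mul2,r3:Mul1,r4:4
  c15: CDB Mul2=-64  regs: r0:-16,r1:4,r2:-64,r3:Mul1,r4:4

STATUS = TAG Mul1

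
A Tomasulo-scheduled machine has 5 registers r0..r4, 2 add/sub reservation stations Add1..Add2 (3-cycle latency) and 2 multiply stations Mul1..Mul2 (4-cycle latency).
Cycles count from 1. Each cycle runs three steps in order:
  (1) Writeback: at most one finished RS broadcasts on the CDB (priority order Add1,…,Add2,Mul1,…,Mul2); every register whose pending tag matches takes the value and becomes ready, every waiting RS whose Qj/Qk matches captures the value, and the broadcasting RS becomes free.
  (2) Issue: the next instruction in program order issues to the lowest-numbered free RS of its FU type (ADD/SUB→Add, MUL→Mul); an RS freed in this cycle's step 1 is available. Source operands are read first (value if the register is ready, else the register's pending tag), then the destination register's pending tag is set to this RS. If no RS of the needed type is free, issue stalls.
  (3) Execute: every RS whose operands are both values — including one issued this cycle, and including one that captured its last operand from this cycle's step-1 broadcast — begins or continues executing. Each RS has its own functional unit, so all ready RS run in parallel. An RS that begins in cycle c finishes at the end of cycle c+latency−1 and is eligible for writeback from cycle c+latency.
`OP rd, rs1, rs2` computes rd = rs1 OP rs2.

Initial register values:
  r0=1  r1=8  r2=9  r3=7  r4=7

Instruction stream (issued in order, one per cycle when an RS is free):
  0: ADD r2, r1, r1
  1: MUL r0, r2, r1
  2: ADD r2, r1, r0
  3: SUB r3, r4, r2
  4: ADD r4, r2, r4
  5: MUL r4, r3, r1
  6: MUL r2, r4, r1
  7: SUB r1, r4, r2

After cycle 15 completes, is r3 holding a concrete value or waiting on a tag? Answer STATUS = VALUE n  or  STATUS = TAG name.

c1: issue ADD r2<-Add1 | r0:1,r1:8,r2:Add1,r3:7,r4:7
c2: issue MUL r0<-Mul1 | r0:Mul1,r1:8,r2:Add1,r3:7,r4:7
c3: issue ADD r2<-Add2 | r0:Mul1,r1:8,r2:Add2,r3:7,r4:7
c4: CDB Add1=16; issue SUB r3<-Add1 | r0:Mul1,r1:8,r2:Add2,r3:Add1,r4:7
c5: stall | r0:Mul1,r1:8,r2:Add2,r3:Add1,r4:7
c6: stall | r0:Mul1,r1:8,r2:Add2,r3:Add1,r4:7
c7: stall | r0:Mul1,r1:8,r2:Add2,r3:Add1,r4:7
c8: CDB Mul1=128; stall | r0:128,r1:8,r2:Add2,r3:Add1,r4:7
c9: stall | r0:128,r1:8,r2:Add2,r3:Add1,r4:7
c10: stall | r0:128,r1:8,r2:Add2,r3:Add1,r4:7
c11: CDB Add2=136; issue ADD r4<-Add2 | r0:128,r1:8,r2:136,r3:Add1,r4:Add2
c12: issue MUL r4<-Mul1 | r0:128,r1:8,r2:136,r3:Add1,r4:Mul1
c13: issue MUL r2<-Mul2 | r0:128,r1:8,r2:Mul2,r3:Add1,r4:Mul1
c14: CDB Add1=-129; issue SUB r1<-Add1 | r0:128,r1:Add1,r2:Mul2,r3:-129,r4:Mul1
c15: CDB Add2=143 | r0:128,r1:Add1,r2:Mul2,r3:-129,r4:Mul1

STATUS = VALUE -129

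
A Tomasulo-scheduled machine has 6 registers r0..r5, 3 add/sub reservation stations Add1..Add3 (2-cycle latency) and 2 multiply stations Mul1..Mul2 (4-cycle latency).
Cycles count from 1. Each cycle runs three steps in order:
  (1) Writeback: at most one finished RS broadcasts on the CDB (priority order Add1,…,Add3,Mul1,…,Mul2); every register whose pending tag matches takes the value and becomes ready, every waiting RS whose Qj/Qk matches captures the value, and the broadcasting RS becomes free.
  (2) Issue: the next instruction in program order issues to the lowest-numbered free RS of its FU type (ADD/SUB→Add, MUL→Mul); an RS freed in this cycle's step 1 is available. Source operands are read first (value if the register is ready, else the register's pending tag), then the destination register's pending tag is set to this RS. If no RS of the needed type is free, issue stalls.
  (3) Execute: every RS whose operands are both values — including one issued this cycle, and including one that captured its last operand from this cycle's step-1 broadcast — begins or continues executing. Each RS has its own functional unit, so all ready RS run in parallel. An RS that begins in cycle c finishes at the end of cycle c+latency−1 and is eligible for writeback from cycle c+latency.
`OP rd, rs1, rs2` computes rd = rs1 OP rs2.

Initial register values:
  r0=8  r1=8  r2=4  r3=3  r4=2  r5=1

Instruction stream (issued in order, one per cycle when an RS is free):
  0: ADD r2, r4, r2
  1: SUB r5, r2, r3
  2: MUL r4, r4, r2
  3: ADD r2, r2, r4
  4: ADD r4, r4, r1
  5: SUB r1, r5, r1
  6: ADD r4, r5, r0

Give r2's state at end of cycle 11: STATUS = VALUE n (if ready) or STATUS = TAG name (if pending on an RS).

STATUS = VALUE 18

c1: issue ADD r2<-Add1 | r0:8,r1:8,r2:Add1,r3:3,r4:2,r5:1
c2: issue SUB r5<-Add2 | r0:8,r1:8,r2:Add1,r3:3,r4:2,r5:Add2
c3: CDB Add1=6; issue MUL r4<-Mul1 | r0:8,r1:8,r2:6,r3:3,r4:Mul1,r5:Add2
c4: issue ADD r2<-Add1 | r0:8,r1:8,r2:Add1,r3:3,r4:Mul1,r5:Add2
c5: CDB Add2=3; issue ADD r4<-Add2 | r0:8,r1:8,r2:Add1,r3:3,r4:Add2,r5:3
c6: issue SUB r1<-Add3 | r0:8,r1:Add3,r2:Add1,r3:3,r4:Add2,r5:3
c7: CDB Mul1=12; stall | r0:8,r1:Add3,r2:Add1,r3:3,r4:Add2,r5:3
c8: CDB Add3=-5; issue ADD r4<-Add3 | r0:8,r1:-5,r2:Add1,r3:3,r4:Add3,r5:3
c9: CDB Add1=18 | r0:8,r1:-5,r2:18,r3:3,r4:Add3,r5:3
c10: CDB Add2=20 | r0:8,r1:-5,r2:18,r3:3,r4:Add3,r5:3
c11: CDB Add3=11 | r0:8,r1:-5,r2:18,r3:3,r4:11,r5:3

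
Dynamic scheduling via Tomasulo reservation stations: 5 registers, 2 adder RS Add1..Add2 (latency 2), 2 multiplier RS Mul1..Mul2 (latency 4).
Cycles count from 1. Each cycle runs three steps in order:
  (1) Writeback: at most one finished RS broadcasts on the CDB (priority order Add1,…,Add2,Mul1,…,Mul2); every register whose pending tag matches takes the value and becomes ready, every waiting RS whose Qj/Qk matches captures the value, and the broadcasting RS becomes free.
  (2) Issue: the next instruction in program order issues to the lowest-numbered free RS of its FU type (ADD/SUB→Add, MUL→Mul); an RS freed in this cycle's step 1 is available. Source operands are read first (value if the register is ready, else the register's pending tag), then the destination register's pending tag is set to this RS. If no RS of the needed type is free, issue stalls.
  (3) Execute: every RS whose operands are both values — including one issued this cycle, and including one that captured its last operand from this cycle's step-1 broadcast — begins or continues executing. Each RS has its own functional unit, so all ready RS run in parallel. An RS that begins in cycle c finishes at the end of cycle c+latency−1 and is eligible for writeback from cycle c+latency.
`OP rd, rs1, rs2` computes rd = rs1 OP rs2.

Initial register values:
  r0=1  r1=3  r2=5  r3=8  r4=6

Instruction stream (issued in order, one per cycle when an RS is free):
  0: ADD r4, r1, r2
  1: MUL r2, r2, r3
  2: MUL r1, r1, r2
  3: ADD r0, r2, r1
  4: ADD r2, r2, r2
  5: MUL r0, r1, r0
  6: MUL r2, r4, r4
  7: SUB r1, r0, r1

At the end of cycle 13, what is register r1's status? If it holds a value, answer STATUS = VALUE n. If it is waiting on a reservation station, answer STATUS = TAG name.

c1: issue ADD r4<-Add1 | r0:1,r1:3,r2:5,r3:8,r4:Add1
c2: issue MUL r2<-Mul1 | r0:1,r1:3,r2:Mul1,r3:8,r4:Add1
c3: CDB Add1=8; issue MUL r1<-Mul2 | r0:1,r1:Mul2,r2:Mul1,r3:8,r4:8
c4: issue ADD r0<-Add1 | r0:Add1,r1:Mul2,r2:Mul1,r3:8,r4:8
c5: issue ADD r2<-Add2 | r0:Add1,r1:Mul2,r2:Add2,r3:8,r4:8
c6: CDB Mul1=40; issue MUL r0<-Mul1 | r0:Mul1,r1:Mul2,r2:Add2,r3:8,r4:8
c7: stall | r0:Mul1,r1:Mul2,r2:Add2,r3:8,r4:8
c8: CDB Add2=80; stall | r0:Mul1,r1:Mul2,r2:80,r3:8,r4:8
c9: stall | r0:Mul1,r1:Mul2,r2:80,r3:8,r4:8
c10: CDB Mul2=120; issue MUL r2<-Mul2 | r0:Mul1,r1:120,r2:Mul2,r3:8,r4:8
c11: issue SUB r1<-Add2 | r0:Mul1,r1:Add2,r2:Mul2,r3:8,r4:8
c12: CDB Add1=160 | r0:Mul1,r1:Add2,r2:Mul2,r3:8,r4:8
c13: - | r0:Mul1,r1:Add2,r2:Mul2,r3:8,r4:8

STATUS = TAG Add2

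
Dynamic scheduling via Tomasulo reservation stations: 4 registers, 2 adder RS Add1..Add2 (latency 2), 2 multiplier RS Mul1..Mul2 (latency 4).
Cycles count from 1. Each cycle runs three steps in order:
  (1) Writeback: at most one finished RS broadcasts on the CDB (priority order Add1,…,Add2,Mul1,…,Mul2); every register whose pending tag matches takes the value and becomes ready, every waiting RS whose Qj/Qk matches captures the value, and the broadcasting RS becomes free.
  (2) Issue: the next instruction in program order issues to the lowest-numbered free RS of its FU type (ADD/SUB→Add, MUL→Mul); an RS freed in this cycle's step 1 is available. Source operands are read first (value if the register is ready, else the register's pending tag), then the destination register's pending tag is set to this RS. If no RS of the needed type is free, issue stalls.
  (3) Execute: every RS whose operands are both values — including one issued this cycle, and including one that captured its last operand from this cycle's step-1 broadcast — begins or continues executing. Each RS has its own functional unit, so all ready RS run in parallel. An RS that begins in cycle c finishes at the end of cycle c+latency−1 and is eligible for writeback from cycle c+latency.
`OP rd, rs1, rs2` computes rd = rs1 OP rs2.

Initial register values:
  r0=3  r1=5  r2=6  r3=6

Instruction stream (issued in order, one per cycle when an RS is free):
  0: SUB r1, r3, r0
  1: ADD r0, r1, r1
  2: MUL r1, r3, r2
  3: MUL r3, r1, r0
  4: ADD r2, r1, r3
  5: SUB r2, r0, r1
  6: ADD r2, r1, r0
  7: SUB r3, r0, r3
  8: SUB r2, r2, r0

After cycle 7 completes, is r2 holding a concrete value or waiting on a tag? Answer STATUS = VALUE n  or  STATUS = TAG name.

cycle 1: issue SUB r1<-Add1 // r0:3,r1:Add1,r2:6,r3:6
cycle 2: issue ADD r0<-Add2 // r0:Add2,r1:Add1,r2:6,r3:6
cycle 3: CDB Add1=3; issue MUL r1<-Mul1 // r0:Add2,r1:Mul1,r2:6,r3:6
cycle 4: issue MUL r3<-Mul2 // r0:Add2,r1:Mul1,r2:6,r3:Mul2
cycle 5: CDB Add2=6; issue ADD r2<-Add1 // r0:6,r1:Mul1,r2:Add1,r3:Mul2
cycle 6: issue SUB r2<-Add2 // r0:6,r1:Mul1,r2:Add2,r3:Mul2
cycle 7: CDB Mul1=36; stall // r0:6,r1:36,r2:Add2,r3:Mul2

STATUS = TAG Add2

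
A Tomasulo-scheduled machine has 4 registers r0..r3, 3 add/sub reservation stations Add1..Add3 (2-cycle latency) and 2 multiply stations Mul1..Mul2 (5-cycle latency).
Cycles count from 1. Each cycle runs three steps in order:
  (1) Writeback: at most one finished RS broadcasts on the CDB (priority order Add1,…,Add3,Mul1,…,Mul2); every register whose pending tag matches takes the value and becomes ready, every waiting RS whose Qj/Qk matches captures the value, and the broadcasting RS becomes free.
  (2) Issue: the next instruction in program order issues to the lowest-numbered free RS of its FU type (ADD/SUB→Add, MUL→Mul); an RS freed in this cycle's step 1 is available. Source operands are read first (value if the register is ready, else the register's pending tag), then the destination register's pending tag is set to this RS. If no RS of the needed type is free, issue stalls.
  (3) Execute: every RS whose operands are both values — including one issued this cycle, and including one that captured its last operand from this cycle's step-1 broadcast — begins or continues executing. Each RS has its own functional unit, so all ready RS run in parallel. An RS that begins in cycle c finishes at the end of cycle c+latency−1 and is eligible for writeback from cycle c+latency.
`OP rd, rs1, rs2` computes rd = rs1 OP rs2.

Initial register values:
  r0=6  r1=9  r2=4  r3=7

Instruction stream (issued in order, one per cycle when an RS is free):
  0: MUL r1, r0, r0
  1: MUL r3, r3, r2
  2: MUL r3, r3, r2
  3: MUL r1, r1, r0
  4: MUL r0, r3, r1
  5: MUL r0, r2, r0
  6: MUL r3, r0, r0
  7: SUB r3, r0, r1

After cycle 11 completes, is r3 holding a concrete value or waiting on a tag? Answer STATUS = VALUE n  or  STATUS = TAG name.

STATUS = TAG Mul1

c1: issue MUL r1<-Mul1 | r0:6,r1:Mul1,r2:4,r3:7
c2: issue MUL r3<-Mul2 | r0:6,r1:Mul1,r2:4,r3:Mul2
c3: stall | r0:6,r1:Mul1,r2:4,r3:Mul2
c4: stall | r0:6,r1:Mul1,r2:4,r3:Mul2
c5: stall | r0:6,r1:Mul1,r2:4,r3:Mul2
c6: CDB Mul1=36; issue MUL r3<-Mul1 | r0:6,r1:36,r2:4,r3:Mul1
c7: CDB Mul2=28; issue MUL r1<-Mul2 | r0:6,r1:Mul2,r2:4,r3:Mul1
c8: stall | r0:6,r1:Mul2,r2:4,r3:Mul1
c9: stall | r0:6,r1:Mul2,r2:4,r3:Mul1
c10: stall | r0:6,r1:Mul2,r2:4,r3:Mul1
c11: stall | r0:6,r1:Mul2,r2:4,r3:Mul1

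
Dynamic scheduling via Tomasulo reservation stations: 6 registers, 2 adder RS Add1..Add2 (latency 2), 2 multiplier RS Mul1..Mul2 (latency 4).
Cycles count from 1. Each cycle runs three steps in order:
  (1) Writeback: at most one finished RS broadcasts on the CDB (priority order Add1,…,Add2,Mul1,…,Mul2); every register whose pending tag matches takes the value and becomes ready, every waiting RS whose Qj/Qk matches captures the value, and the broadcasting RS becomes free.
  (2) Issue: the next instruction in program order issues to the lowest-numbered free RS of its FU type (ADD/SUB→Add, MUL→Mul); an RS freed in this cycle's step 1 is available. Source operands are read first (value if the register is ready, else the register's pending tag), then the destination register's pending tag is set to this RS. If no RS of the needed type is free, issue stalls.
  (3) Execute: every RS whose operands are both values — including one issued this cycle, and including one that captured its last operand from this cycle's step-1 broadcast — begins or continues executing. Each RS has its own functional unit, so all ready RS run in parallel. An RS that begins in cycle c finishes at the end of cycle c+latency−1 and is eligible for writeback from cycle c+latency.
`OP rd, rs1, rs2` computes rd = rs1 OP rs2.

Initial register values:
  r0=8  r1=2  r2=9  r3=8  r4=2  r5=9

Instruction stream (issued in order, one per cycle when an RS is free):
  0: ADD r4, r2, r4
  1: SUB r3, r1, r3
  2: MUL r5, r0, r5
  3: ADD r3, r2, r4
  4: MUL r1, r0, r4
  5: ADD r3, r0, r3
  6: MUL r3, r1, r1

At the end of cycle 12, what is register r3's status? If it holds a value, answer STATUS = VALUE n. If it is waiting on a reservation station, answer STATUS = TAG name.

STATUS = TAG Mul1

  c1: issue ADD r4<-Add1  regs: r0:8,r1:2,r2:9,r3:8,r4:Add1,r5:9
  c2: issue SUB r3<-Add2  regs: r0:8,r1:2,r2:9,r3:Add2,r4:Add1,r5:9
  c3: CDB Add1=11; issue MUL r5<-Mul1  regs: r0:8,r1:2,r2:9,r3:Add2,r4:11,r5:Mul1
  c4: CDB Add2=-6; issue ADD r3<-Add1  regs: r0:8,r1:2,r2:9,r3:Add1,r4:11,r5:Mul1
  c5: issue MUL r1<-Mul2  regs: r0:8,r1:Mul2,r2:9,r3:Add1,r4:11,r5:Mul1
  c6: CDB Add1=20; issue ADD r3<-Add1  regs: r0:8,r1:Mul2,r2:9,r3:Add1,r4:11,r5:Mul1
  c7: CDB Mul1=72; issue MUL r3<-Mul1  regs: r0:8,r1:Mul2,r2:9,r3:Mul1,r4:11,r5:72
  c8: CDB Add1=28  regs: r0:8,r1:Mul2,r2:9,r3:Mul1,r4:11,r5:72
  c9: CDB Mul2=88  regs: r0:8,r1:88,r2:9,r3:Mul1,r4:11,r5:72
  c10: -  regs: r0:8,r1:88,r2:9,r3:Mul1,r4:11,r5:72
  c11: -  regs: r0:8,r1:88,r2:9,r3:Mul1,r4:11,r5:72
  c12: -  regs: r0:8,r1:88,r2:9,r3:Mul1,r4:11,r5:72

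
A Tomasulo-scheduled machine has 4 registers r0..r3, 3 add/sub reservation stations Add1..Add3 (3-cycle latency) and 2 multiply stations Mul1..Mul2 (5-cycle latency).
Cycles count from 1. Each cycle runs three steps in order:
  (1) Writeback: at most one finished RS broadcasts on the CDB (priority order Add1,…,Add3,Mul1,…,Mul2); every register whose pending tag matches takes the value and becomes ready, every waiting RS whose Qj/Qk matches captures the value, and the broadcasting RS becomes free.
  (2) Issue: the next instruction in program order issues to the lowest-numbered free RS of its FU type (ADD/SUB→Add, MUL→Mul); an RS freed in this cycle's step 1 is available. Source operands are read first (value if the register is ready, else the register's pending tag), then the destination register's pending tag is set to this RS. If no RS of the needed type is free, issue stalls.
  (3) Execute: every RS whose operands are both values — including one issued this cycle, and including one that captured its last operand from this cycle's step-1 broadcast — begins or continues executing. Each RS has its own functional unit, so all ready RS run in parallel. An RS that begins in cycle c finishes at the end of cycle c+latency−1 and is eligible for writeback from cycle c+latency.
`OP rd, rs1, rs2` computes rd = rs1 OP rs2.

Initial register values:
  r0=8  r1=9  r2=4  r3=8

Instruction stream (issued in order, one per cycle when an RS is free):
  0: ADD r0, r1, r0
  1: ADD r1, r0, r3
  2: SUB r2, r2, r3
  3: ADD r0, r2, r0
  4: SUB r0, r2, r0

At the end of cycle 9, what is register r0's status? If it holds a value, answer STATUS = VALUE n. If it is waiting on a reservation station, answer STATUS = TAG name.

STATUS = TAG Add3

c1: issue ADD r0<-Add1 | r0:Add1,r1:9,r2:4,r3:8
c2: issue ADD r1<-Add2 | r0:Add1,r1:Add2,r2:4,r3:8
c3: issue SUB r2<-Add3 | r0:Add1,r1:Add2,r2:Add3,r3:8
c4: CDB Add1=17; issue ADD r0<-Add1 | r0:Add1,r1:Add2,r2:Add3,r3:8
c5: stall | r0:Add1,r1:Add2,r2:Add3,r3:8
c6: CDB Add3=-4; issue SUB r0<-Add3 | r0:Add3,r1:Add2,r2:-4,r3:8
c7: CDB Add2=25 | r0:Add3,r1:25,r2:-4,r3:8
c8: - | r0:Add3,r1:25,r2:-4,r3:8
c9: CDB Add1=13 | r0:Add3,r1:25,r2:-4,r3:8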